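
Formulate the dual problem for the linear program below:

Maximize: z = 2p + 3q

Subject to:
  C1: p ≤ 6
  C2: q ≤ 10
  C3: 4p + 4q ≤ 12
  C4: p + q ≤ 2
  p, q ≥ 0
Minimize: z = 6y1 + 10y2 + 12y3 + 2y4

Subject to:
  C1: -y1 - 4y3 - y4 ≤ -2
  C2: -y2 - 4y3 - y4 ≤ -3
  y1, y2, y3, y4 ≥ 0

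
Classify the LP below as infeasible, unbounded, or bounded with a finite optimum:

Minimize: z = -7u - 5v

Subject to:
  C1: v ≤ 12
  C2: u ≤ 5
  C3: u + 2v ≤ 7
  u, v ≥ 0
The point (5, 1) satisfies every constraint, so the LP is feasible; the constraints give u ≤ 5 and v ≤ 12, which with u, v ≥ 0 keep the feasible region inside a bounded box. A feasible, bounded LP attains a finite optimum at a vertex.

Bounded optimum: z* = -40 at (5, 1).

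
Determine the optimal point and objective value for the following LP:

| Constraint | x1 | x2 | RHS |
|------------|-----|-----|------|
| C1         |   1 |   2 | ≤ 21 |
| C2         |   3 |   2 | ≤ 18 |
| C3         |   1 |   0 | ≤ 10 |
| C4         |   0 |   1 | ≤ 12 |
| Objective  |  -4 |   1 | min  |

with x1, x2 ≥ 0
x1 = 6, x2 = 0, z = -24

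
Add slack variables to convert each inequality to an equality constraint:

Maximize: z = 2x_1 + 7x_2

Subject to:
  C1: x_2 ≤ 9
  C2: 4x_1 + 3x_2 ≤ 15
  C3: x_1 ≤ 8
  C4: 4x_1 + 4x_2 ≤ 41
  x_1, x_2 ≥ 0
max z = 2x_1 + 7x_2

s.t.
  x_2 + s1 = 9
  4x_1 + 3x_2 + s2 = 15
  x_1 + s3 = 8
  4x_1 + 4x_2 + s4 = 41
  x_1, x_2, s1, s2, s3, s4 ≥ 0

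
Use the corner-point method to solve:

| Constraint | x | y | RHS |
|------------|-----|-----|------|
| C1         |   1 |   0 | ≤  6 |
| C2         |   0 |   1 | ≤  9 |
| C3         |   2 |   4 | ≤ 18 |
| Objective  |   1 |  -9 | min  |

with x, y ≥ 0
Each vertex is the intersection of two constraint boundaries that also satisfies all remaining constraints:
  x = 0 and y = 0 → (0, 0)
  x = 6 and y = 0 → (6, 0)
  x = 6 and 2x + 4y = 18 → (6, 1.5)
  2x + 4y = 18 and x = 0 → (0, 4.5)

Evaluating z = x - 9y at each vertex:
  (0, 0): z = 0
  (6, 0): z = 6
  (6, 1.5): z = -7.5
  (0, 4.5): z = -40.5

The minimum is at (0, 4.5) with z = -40.5.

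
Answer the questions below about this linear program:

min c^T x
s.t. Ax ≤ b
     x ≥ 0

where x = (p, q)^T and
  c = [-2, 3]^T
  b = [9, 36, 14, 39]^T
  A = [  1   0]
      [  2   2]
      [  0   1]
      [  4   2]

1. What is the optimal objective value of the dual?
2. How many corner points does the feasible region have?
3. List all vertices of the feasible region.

1. -18 (by strong duality, equal to the primal optimum)
2. 5
3. (0, 0), (9, 0), (9, 1.5), (2.75, 14), (0, 14)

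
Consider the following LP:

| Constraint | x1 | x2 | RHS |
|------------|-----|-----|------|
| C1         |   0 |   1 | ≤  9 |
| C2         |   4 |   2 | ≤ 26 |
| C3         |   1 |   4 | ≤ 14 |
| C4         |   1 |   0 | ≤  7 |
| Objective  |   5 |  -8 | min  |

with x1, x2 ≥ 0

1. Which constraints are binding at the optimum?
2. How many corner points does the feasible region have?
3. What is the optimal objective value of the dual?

1. C3, x1 ≥ 0
2. 4
3. -28 (by strong duality, equal to the primal optimum)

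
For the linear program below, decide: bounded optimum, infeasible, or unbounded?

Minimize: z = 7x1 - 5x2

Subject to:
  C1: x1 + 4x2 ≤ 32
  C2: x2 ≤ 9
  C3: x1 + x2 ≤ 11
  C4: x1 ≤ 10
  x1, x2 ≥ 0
The point (0, 8) satisfies every constraint, so the LP is feasible; the constraints give x1 ≤ 10 and x2 ≤ 9, which with x1, x2 ≥ 0 keep the feasible region inside a bounded box. A feasible, bounded LP attains a finite optimum at a vertex.

The LP has an optimal solution: (0, 8) with z = -40.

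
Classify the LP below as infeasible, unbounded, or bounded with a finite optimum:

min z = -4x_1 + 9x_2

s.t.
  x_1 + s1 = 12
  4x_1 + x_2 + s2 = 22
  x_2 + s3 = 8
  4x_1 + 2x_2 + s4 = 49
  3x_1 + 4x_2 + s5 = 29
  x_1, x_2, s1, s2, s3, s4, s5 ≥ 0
The point (5.5, 0) satisfies every constraint, so the LP is feasible; the constraints give x_1 ≤ 12 and x_2 ≤ 8, which with x_1, x_2 ≥ 0 keep the feasible region inside a bounded box. A feasible, bounded LP attains a finite optimum at a vertex.

Bounded optimum: z* = -22 at (5.5, 0).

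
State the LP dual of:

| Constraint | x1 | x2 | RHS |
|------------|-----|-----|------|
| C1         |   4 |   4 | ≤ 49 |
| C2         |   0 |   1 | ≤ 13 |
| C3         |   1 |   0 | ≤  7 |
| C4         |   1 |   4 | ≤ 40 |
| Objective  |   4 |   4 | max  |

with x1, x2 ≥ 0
Minimize: z = 49y1 + 13y2 + 7y3 + 40y4

Subject to:
  C1: -4y1 - y3 - y4 ≤ -4
  C2: -4y1 - y2 - 4y4 ≤ -4
  y1, y2, y3, y4 ≥ 0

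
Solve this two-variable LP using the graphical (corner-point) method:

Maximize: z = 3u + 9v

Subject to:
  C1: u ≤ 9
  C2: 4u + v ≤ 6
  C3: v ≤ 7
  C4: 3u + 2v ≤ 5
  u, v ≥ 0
Each vertex is the intersection of two constraint boundaries that also satisfies all remaining constraints:
  u = 0 and v = 0 → (0, 0)
  4u + v = 6 and v = 0 → (1.5, 0)
  4u + v = 6 and 3u + 2v = 5 → (1.4, 0.4)
  3u + 2v = 5 and u = 0 → (0, 2.5)

Evaluating z = 3u + 9v at each vertex:
  (0, 0): z = 0
  (1.5, 0): z = 4.5
  (1.4, 0.4): z = 7.8
  (0, 2.5): z = 22.5

The maximum is at (0, 2.5) with z = 22.5.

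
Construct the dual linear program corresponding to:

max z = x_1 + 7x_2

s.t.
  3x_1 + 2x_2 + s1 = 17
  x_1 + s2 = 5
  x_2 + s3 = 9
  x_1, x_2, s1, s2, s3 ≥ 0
Minimize: z = 17y1 + 5y2 + 9y3

Subject to:
  C1: -3y1 - y2 ≤ -1
  C2: -2y1 - y3 ≤ -7
  y1, y2, y3 ≥ 0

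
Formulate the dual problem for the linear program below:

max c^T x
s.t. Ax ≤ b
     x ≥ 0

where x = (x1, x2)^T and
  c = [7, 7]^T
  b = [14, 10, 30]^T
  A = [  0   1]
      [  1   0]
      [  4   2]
Minimize: z = 14y1 + 10y2 + 30y3

Subject to:
  C1: -y2 - 4y3 ≤ -7
  C2: -y1 - 2y3 ≤ -7
  y1, y2, y3 ≥ 0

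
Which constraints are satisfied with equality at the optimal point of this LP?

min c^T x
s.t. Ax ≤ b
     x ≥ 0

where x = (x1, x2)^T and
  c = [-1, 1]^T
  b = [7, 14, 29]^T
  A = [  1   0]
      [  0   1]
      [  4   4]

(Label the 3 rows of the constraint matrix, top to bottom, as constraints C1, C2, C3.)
Optimal: x1 = 7, x2 = 0
Slack at optimum:
  C1: slack = 0 (binding)
  C2: slack = 14
  C3: slack = 1
  x1 ≥ 0: x1 = 7
  x2 ≥ 0: x2 = 0 (binding)
Binding constraints: C1, x2 ≥ 0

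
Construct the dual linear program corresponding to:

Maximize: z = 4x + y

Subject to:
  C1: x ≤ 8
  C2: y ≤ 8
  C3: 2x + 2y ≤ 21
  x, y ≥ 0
Minimize: z = 8y1 + 8y2 + 21y3

Subject to:
  C1: -y1 - 2y3 ≤ -4
  C2: -y2 - 2y3 ≤ -1
  y1, y2, y3 ≥ 0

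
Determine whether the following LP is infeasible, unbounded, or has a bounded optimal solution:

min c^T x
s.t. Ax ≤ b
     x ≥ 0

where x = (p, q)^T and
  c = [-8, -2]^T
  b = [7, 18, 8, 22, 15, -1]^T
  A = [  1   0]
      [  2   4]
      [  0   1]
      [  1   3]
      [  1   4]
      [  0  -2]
The point (7, 1) satisfies every constraint, so the LP is feasible; the constraints give p ≤ 7 and q ≤ 8, which with p, q ≥ 0 keep the feasible region inside a bounded box. A feasible, bounded LP attains a finite optimum at a vertex.

Evaluating z = -8p - 2q at each vertex:
  (0, 0.5): z = -1
  (7, 0.5): z = -57
  (7, 1): z = -58
  (3, 3): z = -30
  (0, 3.75): z = -7.5

Bounded optimum: z* = -58 at (7, 1).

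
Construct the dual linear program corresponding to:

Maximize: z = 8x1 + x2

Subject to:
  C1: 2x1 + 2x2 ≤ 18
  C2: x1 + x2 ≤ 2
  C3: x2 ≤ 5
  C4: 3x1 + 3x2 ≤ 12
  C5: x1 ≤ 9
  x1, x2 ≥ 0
Minimize: z = 18y1 + 2y2 + 5y3 + 12y4 + 9y5

Subject to:
  C1: -2y1 - y2 - 3y4 - y5 ≤ -8
  C2: -2y1 - y2 - y3 - 3y4 ≤ -1
  y1, y2, y3, y4, y5 ≥ 0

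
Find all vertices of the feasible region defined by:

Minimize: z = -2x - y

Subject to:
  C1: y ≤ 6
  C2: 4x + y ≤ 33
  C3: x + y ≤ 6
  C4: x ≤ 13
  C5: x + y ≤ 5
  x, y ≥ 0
Each vertex is the intersection of two constraint boundaries that also satisfies all remaining constraints:
  x = 0 and y = 0 → (0, 0)
  x + y = 5 and y = 0 → (5, 0)
  x + y = 5 and x = 0 → (0, 5)

Vertices: (0, 0), (5, 0), (0, 5)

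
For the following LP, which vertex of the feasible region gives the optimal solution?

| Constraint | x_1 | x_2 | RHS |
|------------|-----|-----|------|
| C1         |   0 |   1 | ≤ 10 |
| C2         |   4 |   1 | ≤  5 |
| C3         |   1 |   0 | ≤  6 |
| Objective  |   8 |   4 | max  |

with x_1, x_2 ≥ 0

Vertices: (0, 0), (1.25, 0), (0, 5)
Evaluating z = 8x_1 + 4x_2 at each vertex:
  (0, 0): z = 0
  (1.25, 0): z = 10
  (0, 5): z = 20

The largest value is z = 20, attained at (0, 5).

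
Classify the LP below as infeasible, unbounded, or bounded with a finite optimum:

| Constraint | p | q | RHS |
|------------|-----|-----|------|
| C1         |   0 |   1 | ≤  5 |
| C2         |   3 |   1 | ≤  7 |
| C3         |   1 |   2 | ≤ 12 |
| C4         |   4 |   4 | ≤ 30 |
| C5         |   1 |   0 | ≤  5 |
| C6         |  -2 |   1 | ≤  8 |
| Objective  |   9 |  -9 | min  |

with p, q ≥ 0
The point (0, 5) satisfies every constraint, so the LP is feasible; the constraints give p ≤ 5 and q ≤ 5, which with p, q ≥ 0 keep the feasible region inside a bounded box. A feasible, bounded LP attains a finite optimum at a vertex.

Bounded optimum: z* = -45 at (0, 5).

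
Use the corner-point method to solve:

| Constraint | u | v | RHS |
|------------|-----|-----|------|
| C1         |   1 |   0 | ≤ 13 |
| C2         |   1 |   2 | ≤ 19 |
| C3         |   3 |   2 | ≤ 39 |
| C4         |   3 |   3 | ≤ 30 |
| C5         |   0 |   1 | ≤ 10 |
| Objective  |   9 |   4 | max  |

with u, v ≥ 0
Each vertex is the intersection of two constraint boundaries that also satisfies all remaining constraints:
  u = 0 and v = 0 → (0, 0)
  3u + 3v = 30 and v = 0 → (10, 0)
  u + 2v = 19 and 3u + 3v = 30 → (1, 9)
  u + 2v = 19 and u = 0 → (0, 9.5)

Evaluating z = 9u + 4v at each vertex:
  (0, 0): z = 0
  (10, 0): z = 90
  (1, 9): z = 45
  (0, 9.5): z = 38

The maximum is at (10, 0) with z = 90.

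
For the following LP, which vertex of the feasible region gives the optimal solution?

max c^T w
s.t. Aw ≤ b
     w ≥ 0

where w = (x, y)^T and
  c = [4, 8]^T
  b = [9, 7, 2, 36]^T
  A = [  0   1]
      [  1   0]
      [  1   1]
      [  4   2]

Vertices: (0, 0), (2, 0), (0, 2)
Evaluating z = 4x + 8y at each vertex:
  (0, 0): z = 0
  (2, 0): z = 8
  (0, 2): z = 16

The largest value is z = 16, attained at (0, 2).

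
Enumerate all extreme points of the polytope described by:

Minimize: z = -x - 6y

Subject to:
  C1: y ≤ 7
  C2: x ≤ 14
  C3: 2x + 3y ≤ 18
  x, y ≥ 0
Each vertex is the intersection of two constraint boundaries that also satisfies all remaining constraints:
  x = 0 and y = 0 → (0, 0)
  2x + 3y = 18 and y = 0 → (9, 0)
  2x + 3y = 18 and x = 0 → (0, 6)

Vertices: (0, 0), (9, 0), (0, 6)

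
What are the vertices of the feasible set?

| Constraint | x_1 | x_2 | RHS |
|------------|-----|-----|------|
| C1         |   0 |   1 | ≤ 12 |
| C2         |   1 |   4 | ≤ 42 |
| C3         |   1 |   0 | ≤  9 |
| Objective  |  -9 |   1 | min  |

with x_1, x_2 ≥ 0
Each vertex is the intersection of two constraint boundaries that also satisfies all remaining constraints:
  x_1 = 0 and x_2 = 0 → (0, 0)
  x_1 = 9 and x_2 = 0 → (9, 0)
  x_1 + 4x_2 = 42 and x_1 = 9 → (9, 8.25)
  x_1 + 4x_2 = 42 and x_1 = 0 → (0, 10.5)

Vertices: (0, 0), (9, 0), (9, 8.25), (0, 10.5)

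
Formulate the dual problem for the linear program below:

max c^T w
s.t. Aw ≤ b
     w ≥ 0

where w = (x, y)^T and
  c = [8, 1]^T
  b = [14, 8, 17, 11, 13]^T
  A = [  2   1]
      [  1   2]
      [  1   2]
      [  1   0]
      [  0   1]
Minimize: z = 14y1 + 8y2 + 17y3 + 11y4 + 13y5

Subject to:
  C1: -2y1 - y2 - y3 - y4 ≤ -8
  C2: -y1 - 2y2 - 2y3 - y5 ≤ -1
  y1, y2, y3, y4, y5 ≥ 0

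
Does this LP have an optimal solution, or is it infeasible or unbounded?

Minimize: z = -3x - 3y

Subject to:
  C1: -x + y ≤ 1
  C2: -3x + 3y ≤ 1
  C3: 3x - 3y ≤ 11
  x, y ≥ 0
Feasible point: (0, 0) satisfies every constraint, so the LP is feasible.
Direction d = (1, 1): for each constraint row a, a·d ≤ 0 —
  (-1)(1) + (1)(1) = 0 ≤ 0
  (-3)(1) + (3)(1) = 0 ≤ 0
  (3)(1) + (-3)(1) = 0 ≤ 0
and d ≥ 0, so (0, 0) + t·d stays feasible for every t ≥ 0. Along this ray z = -3x - 3y changes by -6 per unit t, so z → −∞.

Unbounded: there is a feasible ray along which z → −∞.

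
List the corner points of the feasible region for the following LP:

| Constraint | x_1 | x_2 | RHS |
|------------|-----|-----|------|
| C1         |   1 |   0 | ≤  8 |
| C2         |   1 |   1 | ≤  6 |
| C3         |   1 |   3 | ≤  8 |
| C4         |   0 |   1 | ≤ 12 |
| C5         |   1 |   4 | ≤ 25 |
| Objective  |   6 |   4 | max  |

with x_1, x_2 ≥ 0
Each vertex is the intersection of two constraint boundaries that also satisfies all remaining constraints:
  x_1 = 0 and x_2 = 0 → (0, 0)
  x_1 + x_2 = 6 and x_2 = 0 → (6, 0)
  x_1 + x_2 = 6 and x_1 + 3x_2 = 8 → (5, 1)
  x_1 + 3x_2 = 8 and x_1 = 0 → (0, 2.667)

Vertices: (0, 0), (6, 0), (5, 1), (0, 2.667)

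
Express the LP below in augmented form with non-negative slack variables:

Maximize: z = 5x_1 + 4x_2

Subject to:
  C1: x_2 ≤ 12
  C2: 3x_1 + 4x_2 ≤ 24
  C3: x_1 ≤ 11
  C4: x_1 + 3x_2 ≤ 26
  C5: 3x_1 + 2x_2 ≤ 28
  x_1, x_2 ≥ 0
max z = 5x_1 + 4x_2

s.t.
  x_2 + s1 = 12
  3x_1 + 4x_2 + s2 = 24
  x_1 + s3 = 11
  x_1 + 3x_2 + s4 = 26
  3x_1 + 2x_2 + s5 = 28
  x_1, x_2, s1, s2, s3, s4, s5 ≥ 0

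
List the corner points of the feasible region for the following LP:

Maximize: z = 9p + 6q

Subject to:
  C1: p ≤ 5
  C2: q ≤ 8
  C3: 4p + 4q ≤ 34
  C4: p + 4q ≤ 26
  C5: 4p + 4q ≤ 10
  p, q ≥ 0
Each vertex is the intersection of two constraint boundaries that also satisfies all remaining constraints:
  p = 0 and q = 0 → (0, 0)
  4p + 4q = 10 and q = 0 → (2.5, 0)
  4p + 4q = 10 and p = 0 → (0, 2.5)

Vertices: (0, 0), (2.5, 0), (0, 2.5)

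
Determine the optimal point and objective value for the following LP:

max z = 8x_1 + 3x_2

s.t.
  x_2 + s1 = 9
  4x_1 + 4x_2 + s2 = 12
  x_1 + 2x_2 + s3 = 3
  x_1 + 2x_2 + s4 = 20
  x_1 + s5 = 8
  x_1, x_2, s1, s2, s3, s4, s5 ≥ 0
Each vertex is the intersection of two constraint boundaries that also satisfies all remaining constraints:
  x_1 = 0 and x_2 = 0 → (0, 0)
  4x_1 + 4x_2 = 12 and x_1 + 2x_2 = 3 → (3, 0)
  x_1 + 2x_2 = 3 and x_1 = 0 → (0, 1.5)

Evaluating z = 8x_1 + 3x_2 at each vertex:
  (0, 0): z = 0
  (3, 0): z = 24
  (0, 1.5): z = 4.5

The maximum is at (3, 0) with z = 24.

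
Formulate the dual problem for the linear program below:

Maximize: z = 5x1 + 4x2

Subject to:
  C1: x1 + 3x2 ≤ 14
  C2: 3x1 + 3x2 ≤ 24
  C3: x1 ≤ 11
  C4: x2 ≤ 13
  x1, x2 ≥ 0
Minimize: z = 14y1 + 24y2 + 11y3 + 13y4

Subject to:
  C1: -y1 - 3y2 - y3 ≤ -5
  C2: -3y1 - 3y2 - y4 ≤ -4
  y1, y2, y3, y4 ≥ 0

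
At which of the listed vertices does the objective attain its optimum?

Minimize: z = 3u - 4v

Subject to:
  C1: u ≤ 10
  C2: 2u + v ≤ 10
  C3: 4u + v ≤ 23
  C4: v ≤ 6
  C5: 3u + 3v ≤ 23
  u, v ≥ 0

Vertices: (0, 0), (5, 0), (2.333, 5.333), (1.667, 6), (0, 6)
(0, 6) with z = -24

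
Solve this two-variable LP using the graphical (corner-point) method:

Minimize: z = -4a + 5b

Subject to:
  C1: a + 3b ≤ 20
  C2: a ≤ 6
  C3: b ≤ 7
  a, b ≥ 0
a = 6, b = 0, z = -24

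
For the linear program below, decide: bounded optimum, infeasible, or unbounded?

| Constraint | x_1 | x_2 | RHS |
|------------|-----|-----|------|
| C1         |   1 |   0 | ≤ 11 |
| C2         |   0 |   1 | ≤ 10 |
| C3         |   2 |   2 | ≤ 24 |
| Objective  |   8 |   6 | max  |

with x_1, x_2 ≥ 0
The point (11, 1) satisfies every constraint, so the LP is feasible; the constraints give x_1 ≤ 11 and x_2 ≤ 10, which with x_1, x_2 ≥ 0 keep the feasible region inside a bounded box. A feasible, bounded LP attains a finite optimum at a vertex.

Evaluating z = 8x_1 + 6x_2 at each vertex:
  (0, 0): z = 0
  (11, 0): z = 88
  (11, 1): z = 94
  (2, 10): z = 76
  (0, 10): z = 60

Feasible with finite optimum z* = 94 at (11, 1).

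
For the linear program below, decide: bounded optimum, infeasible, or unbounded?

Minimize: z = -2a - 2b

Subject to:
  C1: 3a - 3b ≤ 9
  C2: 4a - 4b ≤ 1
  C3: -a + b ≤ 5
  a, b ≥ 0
Feasible point: (0, 0) satisfies every constraint, so the LP is feasible.
Direction d = (1, 1): for each constraint row a, a·d ≤ 0 —
  (3)(1) + (-3)(1) = 0 ≤ 0
  (4)(1) + (-4)(1) = 0 ≤ 0
  (-1)(1) + (1)(1) = 0 ≤ 0
and d ≥ 0, so (0, 0) + t·d stays feasible for every t ≥ 0. Along this ray z = -2a - 2b changes by -4 per unit t, so z → −∞.

Unbounded: there is a feasible ray along which z → −∞.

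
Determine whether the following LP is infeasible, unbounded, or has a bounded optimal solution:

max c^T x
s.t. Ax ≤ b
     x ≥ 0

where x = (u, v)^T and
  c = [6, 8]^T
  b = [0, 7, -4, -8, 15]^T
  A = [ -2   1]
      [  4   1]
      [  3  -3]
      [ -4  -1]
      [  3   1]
One constraint requires 4u + v ≤ 7, while the constraint -4u - v ≤ -8 is equivalent to 4u + v ≥ 8. Together they would need 8 ≤ 4u + v ≤ 7, which is impossible since 8 > 7. No point satisfies all constraints.

Infeasible: no point satisfies all constraints simultaneously.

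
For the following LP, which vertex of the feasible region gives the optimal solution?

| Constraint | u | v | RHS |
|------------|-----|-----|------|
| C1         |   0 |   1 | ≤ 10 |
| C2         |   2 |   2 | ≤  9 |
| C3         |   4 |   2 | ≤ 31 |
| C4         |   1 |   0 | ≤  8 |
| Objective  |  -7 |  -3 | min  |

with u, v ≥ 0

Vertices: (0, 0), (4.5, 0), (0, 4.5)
Evaluating z = -7u - 3v at each vertex:
  (0, 0): z = 0
  (4.5, 0): z = -31.5
  (0, 4.5): z = -13.5

The smallest value is z = -31.5, attained at (4.5, 0).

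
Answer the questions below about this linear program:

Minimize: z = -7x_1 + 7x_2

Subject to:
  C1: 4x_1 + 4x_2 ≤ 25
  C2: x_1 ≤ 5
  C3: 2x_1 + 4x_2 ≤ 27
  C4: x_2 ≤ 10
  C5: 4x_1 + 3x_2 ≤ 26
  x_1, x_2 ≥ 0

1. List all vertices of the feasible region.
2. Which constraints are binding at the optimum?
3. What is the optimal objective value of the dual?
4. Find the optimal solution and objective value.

1. (0, 0), (5, 0), (5, 1.25), (0, 6.25)
2. C2, x_2 ≥ 0
3. -35 (by strong duality, equal to the primal optimum)
4. x_1 = 5, x_2 = 0, z = -35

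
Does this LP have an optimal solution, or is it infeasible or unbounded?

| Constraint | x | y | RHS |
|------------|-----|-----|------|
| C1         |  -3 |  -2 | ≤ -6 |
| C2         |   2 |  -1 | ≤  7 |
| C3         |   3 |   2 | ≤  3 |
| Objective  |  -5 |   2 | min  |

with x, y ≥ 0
C3 requires 3x + 2y ≤ 3, while C1 (-3x - 2y ≤ -6) is equivalent to 3x + 2y ≥ 6. Together they would need 6 ≤ 3x + 2y ≤ 3, which is impossible since 6 > 3. No point satisfies all constraints.

Infeasible — the constraint set is empty.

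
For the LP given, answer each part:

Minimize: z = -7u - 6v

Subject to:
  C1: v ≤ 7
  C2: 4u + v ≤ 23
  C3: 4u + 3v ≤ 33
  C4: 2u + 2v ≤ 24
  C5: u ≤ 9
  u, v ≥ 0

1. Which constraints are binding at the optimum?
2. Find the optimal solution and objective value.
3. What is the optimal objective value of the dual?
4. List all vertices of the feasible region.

1. C1, C3
2. u = 3, v = 7, z = -63
3. -63 (by strong duality, equal to the primal optimum)
4. (0, 0), (5.75, 0), (4.5, 5), (3, 7), (0, 7)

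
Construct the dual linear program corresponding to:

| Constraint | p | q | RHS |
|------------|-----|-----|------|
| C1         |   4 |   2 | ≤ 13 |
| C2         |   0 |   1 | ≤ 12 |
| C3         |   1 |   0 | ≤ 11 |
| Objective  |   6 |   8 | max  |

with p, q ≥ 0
Minimize: z = 13y1 + 12y2 + 11y3

Subject to:
  C1: -4y1 - y3 ≤ -6
  C2: -2y1 - y2 ≤ -8
  y1, y2, y3 ≥ 0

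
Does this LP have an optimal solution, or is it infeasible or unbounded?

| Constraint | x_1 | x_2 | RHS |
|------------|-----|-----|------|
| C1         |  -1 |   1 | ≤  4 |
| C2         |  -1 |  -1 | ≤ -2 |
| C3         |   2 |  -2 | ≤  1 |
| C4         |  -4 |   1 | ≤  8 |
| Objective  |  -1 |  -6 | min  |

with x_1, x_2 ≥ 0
Feasible point: (0, 2) satisfies every constraint, so the LP is feasible.
Direction d = (1, 1): for each constraint row a, a·d ≤ 0 —
  (-1)(1) + (1)(1) = 0 ≤ 0
  (-1)(1) + (-1)(1) = -2 ≤ 0
  (2)(1) + (-2)(1) = 0 ≤ 0
  (-4)(1) + (1)(1) = -3 ≤ 0
and d ≥ 0, so (0, 2) + t·d stays feasible for every t ≥ 0. Along this ray z = -x_1 - 6x_2 changes by -7 per unit t, so z → −∞.

Unbounded: there is a feasible ray along which z → −∞.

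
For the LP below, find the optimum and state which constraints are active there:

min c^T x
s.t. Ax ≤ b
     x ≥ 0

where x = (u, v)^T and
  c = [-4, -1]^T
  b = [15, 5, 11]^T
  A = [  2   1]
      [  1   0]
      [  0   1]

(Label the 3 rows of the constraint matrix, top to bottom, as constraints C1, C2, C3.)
Optimal: u = 5, v = 5
Slack at optimum:
  C1: slack = 0 (binding)
  C2: slack = 0 (binding)
  C3: slack = 6
  u ≥ 0: u = 5
  v ≥ 0: v = 5
Binding constraints: C1, C2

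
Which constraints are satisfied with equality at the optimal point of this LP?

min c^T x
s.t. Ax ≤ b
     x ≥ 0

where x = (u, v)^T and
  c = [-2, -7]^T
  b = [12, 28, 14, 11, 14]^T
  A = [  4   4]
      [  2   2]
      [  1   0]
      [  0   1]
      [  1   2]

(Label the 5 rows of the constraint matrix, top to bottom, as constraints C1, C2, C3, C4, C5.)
Optimal: u = 0, v = 3
Slack at optimum:
  C1: slack = 0 (binding)
  C2: slack = 22
  C3: slack = 14
  C4: slack = 8
  C5: slack = 8
  u ≥ 0: u = 0 (binding)
  v ≥ 0: v = 3
Binding constraints: C1, u ≥ 0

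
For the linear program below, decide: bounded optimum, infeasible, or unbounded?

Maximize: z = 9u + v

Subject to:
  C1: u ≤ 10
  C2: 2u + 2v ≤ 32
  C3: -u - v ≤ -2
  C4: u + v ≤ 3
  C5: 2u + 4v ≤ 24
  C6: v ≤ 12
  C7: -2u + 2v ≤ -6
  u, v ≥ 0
The point (3, 0) satisfies every constraint, so the LP is feasible; the constraints give u ≤ 10 and v ≤ 12, which with u, v ≥ 0 keep the feasible region inside a bounded box. A feasible, bounded LP attains a finite optimum at a vertex.

Feasible with finite optimum z* = 27 at (3, 0).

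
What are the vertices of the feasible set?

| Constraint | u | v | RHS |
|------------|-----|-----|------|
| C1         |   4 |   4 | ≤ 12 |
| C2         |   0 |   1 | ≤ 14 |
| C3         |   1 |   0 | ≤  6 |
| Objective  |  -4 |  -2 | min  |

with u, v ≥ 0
Each vertex is the intersection of two constraint boundaries that also satisfies all remaining constraints:
  u = 0 and v = 0 → (0, 0)
  4u + 4v = 12 and v = 0 → (3, 0)
  4u + 4v = 12 and u = 0 → (0, 3)

Vertices: (0, 0), (3, 0), (0, 3)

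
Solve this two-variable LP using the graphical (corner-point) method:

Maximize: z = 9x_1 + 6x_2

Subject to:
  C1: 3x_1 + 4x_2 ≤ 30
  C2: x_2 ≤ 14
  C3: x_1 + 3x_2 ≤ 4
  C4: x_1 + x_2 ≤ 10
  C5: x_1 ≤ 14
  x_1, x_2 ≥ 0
Each vertex is the intersection of two constraint boundaries that also satisfies all remaining constraints:
  x_1 = 0 and x_2 = 0 → (0, 0)
  x_1 + 3x_2 = 4 and x_2 = 0 → (4, 0)
  x_1 + 3x_2 = 4 and x_1 = 0 → (0, 1.333)

Evaluating z = 9x_1 + 6x_2 at each vertex:
  (0, 0): z = 0
  (4, 0): z = 36
  (0, 1.333): z = 8

The maximum is at (4, 0) with z = 36.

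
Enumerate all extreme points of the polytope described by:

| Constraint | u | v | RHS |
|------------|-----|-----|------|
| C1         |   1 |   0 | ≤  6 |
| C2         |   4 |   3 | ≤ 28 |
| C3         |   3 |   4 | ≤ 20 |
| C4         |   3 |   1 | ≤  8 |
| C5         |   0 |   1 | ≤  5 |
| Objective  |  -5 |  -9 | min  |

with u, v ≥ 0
Each vertex is the intersection of two constraint boundaries that also satisfies all remaining constraints:
  u = 0 and v = 0 → (0, 0)
  3u + v = 8 and v = 0 → (2.667, 0)
  3u + 4v = 20 and 3u + v = 8 → (1.333, 4)
  3u + 4v = 20 and v = 5 → (0, 5)

Vertices: (0, 0), (2.667, 0), (1.333, 4), (0, 5)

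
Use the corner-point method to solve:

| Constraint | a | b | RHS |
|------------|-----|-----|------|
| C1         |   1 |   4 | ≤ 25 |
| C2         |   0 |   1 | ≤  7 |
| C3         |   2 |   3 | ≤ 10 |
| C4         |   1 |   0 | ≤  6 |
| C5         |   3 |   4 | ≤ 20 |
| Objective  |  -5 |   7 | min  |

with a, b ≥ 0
a = 5, b = 0, z = -25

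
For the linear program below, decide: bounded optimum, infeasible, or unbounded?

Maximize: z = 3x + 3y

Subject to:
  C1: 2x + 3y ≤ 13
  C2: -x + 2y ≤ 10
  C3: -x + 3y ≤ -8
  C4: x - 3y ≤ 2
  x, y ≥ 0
C4 requires x - 3y ≤ 2, while C3 (-x + 3y ≤ -8) is equivalent to x - 3y ≥ 8. Together they would need 8 ≤ x - 3y ≤ 2, which is impossible since 8 > 2. No point satisfies all constraints.

Infeasible: no point satisfies all constraints simultaneously.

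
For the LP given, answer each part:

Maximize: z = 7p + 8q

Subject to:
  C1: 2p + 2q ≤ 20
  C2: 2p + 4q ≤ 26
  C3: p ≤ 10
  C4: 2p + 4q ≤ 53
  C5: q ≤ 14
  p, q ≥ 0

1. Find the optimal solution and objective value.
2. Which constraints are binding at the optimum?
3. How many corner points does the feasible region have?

1. p = 7, q = 3, z = 73
2. C1, C2
3. 4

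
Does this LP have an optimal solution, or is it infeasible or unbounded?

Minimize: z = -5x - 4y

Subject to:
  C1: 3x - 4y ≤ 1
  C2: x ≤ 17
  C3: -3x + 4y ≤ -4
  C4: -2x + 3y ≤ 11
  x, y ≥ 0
C1 requires 3x - 4y ≤ 1, while C3 (-3x + 4y ≤ -4) is equivalent to 3x - 4y ≥ 4. Together they would need 4 ≤ 3x - 4y ≤ 1, which is impossible since 4 > 1. No point satisfies all constraints.

Infeasible: no point satisfies all constraints simultaneously.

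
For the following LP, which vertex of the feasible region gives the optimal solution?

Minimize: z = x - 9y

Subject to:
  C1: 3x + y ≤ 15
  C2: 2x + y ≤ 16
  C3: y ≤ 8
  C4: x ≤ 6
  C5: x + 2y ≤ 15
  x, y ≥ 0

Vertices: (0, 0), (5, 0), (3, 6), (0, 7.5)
(0, 7.5) with z = -67.5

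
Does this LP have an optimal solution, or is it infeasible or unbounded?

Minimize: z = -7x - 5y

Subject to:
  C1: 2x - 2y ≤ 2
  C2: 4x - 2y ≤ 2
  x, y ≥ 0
Feasible point: (0, 0) satisfies every constraint, so the LP is feasible.
Direction d = (0, 1): for each constraint row a, a·d ≤ 0 —
  (2)(0) + (-2)(1) = -2 ≤ 0
  (4)(0) + (-2)(1) = -2 ≤ 0
and d ≥ 0, so (0, 0) + t·d stays feasible for every t ≥ 0. Along this ray z = -7x - 5y changes by -5 per unit t, so z → −∞.

Unbounded — the objective can decrease without bound over the feasible region.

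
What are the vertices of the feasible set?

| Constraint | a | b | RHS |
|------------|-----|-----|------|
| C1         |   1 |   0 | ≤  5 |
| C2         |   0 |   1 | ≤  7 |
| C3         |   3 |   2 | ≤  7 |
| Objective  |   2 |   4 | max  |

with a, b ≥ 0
Each vertex is the intersection of two constraint boundaries that also satisfies all remaining constraints:
  a = 0 and b = 0 → (0, 0)
  3a + 2b = 7 and b = 0 → (2.333, 0)
  3a + 2b = 7 and a = 0 → (0, 3.5)

Vertices: (0, 0), (2.333, 0), (0, 3.5)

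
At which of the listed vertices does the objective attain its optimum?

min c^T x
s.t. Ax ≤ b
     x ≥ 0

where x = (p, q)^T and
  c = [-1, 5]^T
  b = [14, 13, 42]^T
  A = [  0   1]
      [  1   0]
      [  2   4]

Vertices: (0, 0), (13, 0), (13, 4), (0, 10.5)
(13, 0) with z = -13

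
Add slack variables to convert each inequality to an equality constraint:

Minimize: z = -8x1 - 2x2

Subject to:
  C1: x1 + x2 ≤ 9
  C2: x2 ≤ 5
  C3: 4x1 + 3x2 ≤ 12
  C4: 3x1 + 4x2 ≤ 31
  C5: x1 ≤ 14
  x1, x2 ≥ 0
min z = -8x1 - 2x2

s.t.
  x1 + x2 + s1 = 9
  x2 + s2 = 5
  4x1 + 3x2 + s3 = 12
  3x1 + 4x2 + s4 = 31
  x1 + s5 = 14
  x1, x2, s1, s2, s3, s4, s5 ≥ 0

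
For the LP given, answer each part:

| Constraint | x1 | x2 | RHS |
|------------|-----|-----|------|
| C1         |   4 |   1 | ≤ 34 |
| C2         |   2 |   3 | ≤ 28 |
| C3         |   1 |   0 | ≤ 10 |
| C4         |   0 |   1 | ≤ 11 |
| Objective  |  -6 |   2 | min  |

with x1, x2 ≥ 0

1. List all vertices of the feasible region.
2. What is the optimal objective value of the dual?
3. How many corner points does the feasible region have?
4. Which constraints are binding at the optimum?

1. (0, 0), (8.5, 0), (7.4, 4.4), (0, 9.333)
2. -51 (by strong duality, equal to the primal optimum)
3. 4
4. C1, x2 ≥ 0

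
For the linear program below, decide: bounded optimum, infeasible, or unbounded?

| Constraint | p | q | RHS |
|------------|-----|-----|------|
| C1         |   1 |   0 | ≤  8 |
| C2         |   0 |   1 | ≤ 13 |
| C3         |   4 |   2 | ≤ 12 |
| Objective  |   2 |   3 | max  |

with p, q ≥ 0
The point (0, 6) satisfies every constraint, so the LP is feasible; the constraints give p ≤ 8 and q ≤ 13, which with p, q ≥ 0 keep the feasible region inside a bounded box. A feasible, bounded LP attains a finite optimum at a vertex.

Evaluating z = 2p + 3q at each vertex:
  (0, 0): z = 0
  (3, 0): z = 6
  (0, 6): z = 18

Bounded optimum: z* = 18 at (0, 6).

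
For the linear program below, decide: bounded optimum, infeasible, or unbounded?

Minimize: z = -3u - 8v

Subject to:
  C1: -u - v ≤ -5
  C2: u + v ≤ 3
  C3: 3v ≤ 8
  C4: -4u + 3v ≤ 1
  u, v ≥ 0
C2 requires u + v ≤ 3, while C1 (-u - v ≤ -5) is equivalent to u + v ≥ 5. Together they would need 5 ≤ u + v ≤ 3, which is impossible since 5 > 3. No point satisfies all constraints.

The feasible region is empty; the LP is infeasible.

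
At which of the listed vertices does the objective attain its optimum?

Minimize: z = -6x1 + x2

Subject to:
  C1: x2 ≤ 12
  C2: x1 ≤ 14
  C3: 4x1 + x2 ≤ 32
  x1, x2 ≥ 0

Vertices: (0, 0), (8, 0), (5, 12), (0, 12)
Evaluating z = -6x1 + x2 at each vertex:
  (0, 0): z = 0
  (8, 0): z = -48
  (5, 12): z = -18
  (0, 12): z = 12

The smallest value is z = -48, attained at (8, 0).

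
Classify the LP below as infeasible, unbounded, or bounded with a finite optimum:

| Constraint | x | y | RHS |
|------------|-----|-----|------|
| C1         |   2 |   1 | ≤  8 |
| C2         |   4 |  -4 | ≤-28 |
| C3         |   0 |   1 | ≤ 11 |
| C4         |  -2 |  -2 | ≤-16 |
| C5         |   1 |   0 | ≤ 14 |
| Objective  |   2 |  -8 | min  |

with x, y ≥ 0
The point (0, 8) satisfies every constraint, so the LP is feasible; the constraints give x ≤ 14 and y ≤ 11, which with x, y ≥ 0 keep the feasible region inside a bounded box. A feasible, bounded LP attains a finite optimum at a vertex.

Evaluating z = 2x - 8y at each vertex:
  (0, 8): z = -64

The LP has an optimal solution: (0, 8) with z = -64.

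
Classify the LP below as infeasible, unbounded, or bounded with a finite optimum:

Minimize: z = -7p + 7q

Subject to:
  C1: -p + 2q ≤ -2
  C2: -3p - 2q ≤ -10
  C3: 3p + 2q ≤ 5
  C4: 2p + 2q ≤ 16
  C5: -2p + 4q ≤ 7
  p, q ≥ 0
C3 requires 3p + 2q ≤ 5, while C2 (-3p - 2q ≤ -10) is equivalent to 3p + 2q ≥ 10. Together they would need 10 ≤ 3p + 2q ≤ 5, which is impossible since 10 > 5. No point satisfies all constraints.

The feasible region is empty; the LP is infeasible.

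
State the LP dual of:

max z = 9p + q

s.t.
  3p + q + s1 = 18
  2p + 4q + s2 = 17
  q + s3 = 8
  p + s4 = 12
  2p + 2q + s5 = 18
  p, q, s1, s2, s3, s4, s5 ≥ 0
Minimize: z = 18y1 + 17y2 + 8y3 + 12y4 + 18y5

Subject to:
  C1: -3y1 - 2y2 - y4 - 2y5 ≤ -9
  C2: -y1 - 4y2 - y3 - 2y5 ≤ -1
  y1, y2, y3, y4, y5 ≥ 0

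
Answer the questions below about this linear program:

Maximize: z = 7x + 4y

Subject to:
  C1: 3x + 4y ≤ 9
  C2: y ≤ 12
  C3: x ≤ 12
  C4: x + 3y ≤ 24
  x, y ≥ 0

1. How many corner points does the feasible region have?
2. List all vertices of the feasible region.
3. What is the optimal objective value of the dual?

1. 3
2. (0, 0), (3, 0), (0, 2.25)
3. 21 (by strong duality, equal to the primal optimum)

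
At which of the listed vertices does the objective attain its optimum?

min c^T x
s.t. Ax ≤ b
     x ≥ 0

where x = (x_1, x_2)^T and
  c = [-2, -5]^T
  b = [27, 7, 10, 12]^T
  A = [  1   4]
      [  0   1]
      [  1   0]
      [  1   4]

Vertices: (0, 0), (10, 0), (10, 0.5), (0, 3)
Evaluating z = -2x_1 - 5x_2 at each vertex:
  (0, 0): z = 0
  (10, 0): z = -20
  (10, 0.5): z = -22.5
  (0, 3): z = -15

The smallest value is z = -22.5, attained at (10, 0.5).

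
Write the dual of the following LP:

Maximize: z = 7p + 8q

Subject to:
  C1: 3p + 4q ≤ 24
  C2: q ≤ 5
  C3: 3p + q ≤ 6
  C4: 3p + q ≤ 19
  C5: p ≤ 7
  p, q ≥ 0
Minimize: z = 24y1 + 5y2 + 6y3 + 19y4 + 7y5

Subject to:
  C1: -3y1 - 3y3 - 3y4 - y5 ≤ -7
  C2: -4y1 - y2 - y3 - y4 ≤ -8
  y1, y2, y3, y4, y5 ≥ 0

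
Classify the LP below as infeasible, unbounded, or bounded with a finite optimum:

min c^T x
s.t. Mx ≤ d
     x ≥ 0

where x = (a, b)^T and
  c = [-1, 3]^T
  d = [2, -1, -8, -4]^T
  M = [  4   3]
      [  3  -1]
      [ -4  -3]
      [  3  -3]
One constraint requires 4a + 3b ≤ 2, while the constraint -4a - 3b ≤ -8 is equivalent to 4a + 3b ≥ 8. Together they would need 8 ≤ 4a + 3b ≤ 2, which is impossible since 8 > 2. No point satisfies all constraints.

The feasible region is empty; the LP is infeasible.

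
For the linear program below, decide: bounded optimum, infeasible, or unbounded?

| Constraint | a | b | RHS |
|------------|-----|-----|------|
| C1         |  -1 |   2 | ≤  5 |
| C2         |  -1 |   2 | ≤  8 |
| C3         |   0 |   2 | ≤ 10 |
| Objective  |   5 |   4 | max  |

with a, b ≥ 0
Feasible point: (0, 0) satisfies every constraint, so the LP is feasible.
Direction d = (1, 0): for each constraint row a, a·d ≤ 0 —
  (-1)(1) + (2)(0) = -1 ≤ 0
  (-1)(1) + (2)(0) = -1 ≤ 0
  (0)(1) + (2)(0) = 0 ≤ 0
and d ≥ 0, so (0, 0) + t·d stays feasible for every t ≥ 0. Along this ray z = 5a + 4b changes by 5 per unit t, so z → +∞.

The LP is unbounded; z can be made arbitrarily large.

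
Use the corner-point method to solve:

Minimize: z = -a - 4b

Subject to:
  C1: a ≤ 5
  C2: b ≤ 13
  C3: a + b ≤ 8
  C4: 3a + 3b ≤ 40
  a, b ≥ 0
a = 0, b = 8, z = -32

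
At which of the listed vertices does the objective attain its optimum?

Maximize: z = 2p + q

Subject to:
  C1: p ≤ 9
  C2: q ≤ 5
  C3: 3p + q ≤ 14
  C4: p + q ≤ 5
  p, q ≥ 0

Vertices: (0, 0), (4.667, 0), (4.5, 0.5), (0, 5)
(4.5, 0.5) with z = 9.5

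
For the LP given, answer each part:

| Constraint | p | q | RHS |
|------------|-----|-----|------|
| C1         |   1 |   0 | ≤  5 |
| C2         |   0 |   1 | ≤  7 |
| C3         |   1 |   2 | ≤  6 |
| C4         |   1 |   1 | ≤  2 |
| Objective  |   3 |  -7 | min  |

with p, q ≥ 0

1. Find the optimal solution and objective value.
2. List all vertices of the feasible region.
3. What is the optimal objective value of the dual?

1. p = 0, q = 2, z = -14
2. (0, 0), (2, 0), (0, 2)
3. -14 (by strong duality, equal to the primal optimum)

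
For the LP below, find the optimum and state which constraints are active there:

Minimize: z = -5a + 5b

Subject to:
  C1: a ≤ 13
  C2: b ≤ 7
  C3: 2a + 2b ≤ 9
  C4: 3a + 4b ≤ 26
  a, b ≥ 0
Optimal: a = 4.5, b = 0
Slack at optimum:
  C1: slack = 8.5
  C2: slack = 7
  C3: slack = 0 (binding)
  C4: slack = 12.5
  a ≥ 0: a = 4.5
  b ≥ 0: b = 0 (binding)
Binding constraints: C3, b ≥ 0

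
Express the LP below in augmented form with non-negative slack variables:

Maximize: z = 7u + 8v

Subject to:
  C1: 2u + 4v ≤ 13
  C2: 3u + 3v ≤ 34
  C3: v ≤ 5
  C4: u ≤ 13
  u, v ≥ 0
max z = 7u + 8v

s.t.
  2u + 4v + s1 = 13
  3u + 3v + s2 = 34
  v + s3 = 5
  u + s4 = 13
  u, v, s1, s2, s3, s4 ≥ 0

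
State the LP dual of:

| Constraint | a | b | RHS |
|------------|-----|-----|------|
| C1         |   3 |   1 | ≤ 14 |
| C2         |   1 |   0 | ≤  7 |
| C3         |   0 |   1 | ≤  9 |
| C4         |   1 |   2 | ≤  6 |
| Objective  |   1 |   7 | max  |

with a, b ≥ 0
Minimize: z = 14y1 + 7y2 + 9y3 + 6y4

Subject to:
  C1: -3y1 - y2 - y4 ≤ -1
  C2: -y1 - y3 - 2y4 ≤ -7
  y1, y2, y3, y4 ≥ 0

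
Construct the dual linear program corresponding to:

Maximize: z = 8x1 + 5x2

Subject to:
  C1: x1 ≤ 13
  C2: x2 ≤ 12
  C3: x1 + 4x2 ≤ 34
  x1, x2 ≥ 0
Minimize: z = 13y1 + 12y2 + 34y3

Subject to:
  C1: -y1 - y3 ≤ -8
  C2: -y2 - 4y3 ≤ -5
  y1, y2, y3 ≥ 0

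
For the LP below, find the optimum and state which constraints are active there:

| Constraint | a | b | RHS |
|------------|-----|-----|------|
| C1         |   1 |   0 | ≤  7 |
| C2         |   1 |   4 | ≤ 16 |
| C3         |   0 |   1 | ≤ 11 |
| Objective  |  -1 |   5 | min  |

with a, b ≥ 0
Optimal: a = 7, b = 0
Slack at optimum:
  C1: slack = 0 (binding)
  C2: slack = 9
  C3: slack = 11
  a ≥ 0: a = 7
  b ≥ 0: b = 0 (binding)
Binding constraints: C1, b ≥ 0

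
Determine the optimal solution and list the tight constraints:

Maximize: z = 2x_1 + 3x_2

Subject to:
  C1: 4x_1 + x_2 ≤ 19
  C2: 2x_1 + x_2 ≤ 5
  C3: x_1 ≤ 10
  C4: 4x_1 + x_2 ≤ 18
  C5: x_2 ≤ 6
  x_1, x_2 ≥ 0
Optimal: x_1 = 0, x_2 = 5
Slack at optimum:
  C1: slack = 14
  C2: slack = 0 (binding)
  C3: slack = 10
  C4: slack = 13
  C5: slack = 1
  x_1 ≥ 0: x_1 = 0 (binding)
  x_2 ≥ 0: x_2 = 5
Binding constraints: C2, x_1 ≥ 0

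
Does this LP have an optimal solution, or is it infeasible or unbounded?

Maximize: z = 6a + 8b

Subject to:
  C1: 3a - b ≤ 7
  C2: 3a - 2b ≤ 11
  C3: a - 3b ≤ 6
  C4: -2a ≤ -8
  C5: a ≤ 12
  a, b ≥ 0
Feasible point: (4, 5) satisfies every constraint, so the LP is feasible.
Direction d = (0, 1): for each constraint row a, a·d ≤ 0 —
  (3)(0) + (-1)(1) = -1 ≤ 0
  (3)(0) + (-2)(1) = -2 ≤ 0
  (1)(0) + (-3)(1) = -3 ≤ 0
  (-2)(0) + (0)(1) = 0 ≤ 0
  (1)(0) + (0)(1) = 0 ≤ 0
and d ≥ 0, so (4, 5) + t·d stays feasible for every t ≥ 0. Along this ray z = 6a + 8b changes by 8 per unit t, so z → +∞.

Unbounded — the objective can increase without bound over the feasible region.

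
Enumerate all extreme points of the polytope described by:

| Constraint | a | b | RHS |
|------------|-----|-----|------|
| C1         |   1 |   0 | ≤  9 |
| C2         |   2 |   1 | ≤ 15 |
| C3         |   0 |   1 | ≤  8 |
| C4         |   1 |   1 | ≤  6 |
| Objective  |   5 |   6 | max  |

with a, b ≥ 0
Each vertex is the intersection of two constraint boundaries that also satisfies all remaining constraints:
  a = 0 and b = 0 → (0, 0)
  a + b = 6 and b = 0 → (6, 0)
  a + b = 6 and a = 0 → (0, 6)

Vertices: (0, 0), (6, 0), (0, 6)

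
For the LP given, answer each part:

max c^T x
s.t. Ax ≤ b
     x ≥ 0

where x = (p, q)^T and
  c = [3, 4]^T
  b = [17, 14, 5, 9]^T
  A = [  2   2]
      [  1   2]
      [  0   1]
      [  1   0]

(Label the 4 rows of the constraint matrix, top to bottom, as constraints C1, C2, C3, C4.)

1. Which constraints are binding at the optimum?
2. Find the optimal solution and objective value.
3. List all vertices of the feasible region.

1. C1, C3
2. p = 3.5, q = 5, z = 30.5
3. (0, 0), (8.5, 0), (3.5, 5), (0, 5)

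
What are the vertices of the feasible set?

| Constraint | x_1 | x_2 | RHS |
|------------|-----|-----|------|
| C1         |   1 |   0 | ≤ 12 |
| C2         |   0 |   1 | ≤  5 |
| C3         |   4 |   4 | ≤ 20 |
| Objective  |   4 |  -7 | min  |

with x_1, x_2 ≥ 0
Each vertex is the intersection of two constraint boundaries that also satisfies all remaining constraints:
  x_1 = 0 and x_2 = 0 → (0, 0)
  4x_1 + 4x_2 = 20 and x_2 = 0 → (5, 0)
  x_2 = 5 and 4x_1 + 4x_2 = 20 → (0, 5)

Vertices: (0, 0), (5, 0), (0, 5)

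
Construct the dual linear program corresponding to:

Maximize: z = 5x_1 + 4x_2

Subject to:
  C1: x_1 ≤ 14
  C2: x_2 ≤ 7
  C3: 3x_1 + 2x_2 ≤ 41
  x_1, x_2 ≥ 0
Minimize: z = 14y1 + 7y2 + 41y3

Subject to:
  C1: -y1 - 3y3 ≤ -5
  C2: -y2 - 2y3 ≤ -4
  y1, y2, y3 ≥ 0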